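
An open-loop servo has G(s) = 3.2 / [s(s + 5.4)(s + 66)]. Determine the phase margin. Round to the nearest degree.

90°

Gain crossover: |G(jω)| = 1 at ω ≈ 0.00898 rad/s.
∠G(j0.00898) = −90° − arctan(0.00898/5.4) − arctan(0.00898/66) ≈ -90.10°
PM = 180° + (-90.10°) = 89.90°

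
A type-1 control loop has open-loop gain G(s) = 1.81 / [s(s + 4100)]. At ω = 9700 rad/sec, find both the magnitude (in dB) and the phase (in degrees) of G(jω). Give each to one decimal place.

|G| = -155.0 dB, ∠G = -157.1 deg

|j9700 + 4100| = √(9700² + 4100²) = 1.053e+04
|j9700| = 9700
|G(j9700)| = 1.81 / (1.053e+04 × 9700) = 1.7719e-08
20 log₁₀(1.7719e-08) = -155.03 dB
∠(j9700 + 4100) = arctan(9700/4100) = 67.09°
∠(j9700) = 90.00°
∠G(j9700) = − (67.09° + 90.00°) = -157.09°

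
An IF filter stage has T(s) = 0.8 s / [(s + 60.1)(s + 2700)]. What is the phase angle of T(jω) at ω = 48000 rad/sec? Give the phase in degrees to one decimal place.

-86.7 deg

∠(j48000) = 90.00°
∠(j48000 + 60.1) = arctan(48000/60.1) = 89.93°
∠(j48000 + 2700) = arctan(48000/2700) = 86.78°
∠T(j48000) = 90.00° − (89.93° + 86.78°) = -86.71°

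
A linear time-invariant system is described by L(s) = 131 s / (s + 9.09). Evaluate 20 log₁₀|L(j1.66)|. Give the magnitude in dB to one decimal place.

|j1.66| = 1.66
|j1.66 + 9.09| = √(1.66² + 9.09²) = 9.24
|L(j1.66)| = 131 × 1.66 / 9.24 = 23.534
20 log₁₀(23.534) = 27.43 dB

27.4 dB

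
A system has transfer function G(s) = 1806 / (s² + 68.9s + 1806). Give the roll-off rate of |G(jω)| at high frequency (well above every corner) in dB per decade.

With 0 zeros and 2 poles, the high-frequency asymptotic slope is 20 × (0 − 2) = -40 dB/decade.

-40 dB/decade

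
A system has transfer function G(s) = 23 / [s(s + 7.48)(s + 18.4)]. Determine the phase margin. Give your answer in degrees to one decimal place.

Gain crossover: |G(jω)| = 1 at ω ≈ 0.167 rad/s.
∠G(j0.167) = −90° − arctan(0.167/7.48) − arctan(0.167/18.4) ≈ -91.80°
PM = 180° + (-91.80°) = 88.20°

88.2°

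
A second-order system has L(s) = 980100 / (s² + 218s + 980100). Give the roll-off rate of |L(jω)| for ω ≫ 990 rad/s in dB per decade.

-40 dB/decade

With 0 zeros and 2 poles, the high-frequency asymptotic slope is 20 × (0 − 2) = -40 dB/decade.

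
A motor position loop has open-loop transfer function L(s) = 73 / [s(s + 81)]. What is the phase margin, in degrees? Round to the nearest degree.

89°

Gain crossover: |L(jω)| = 1 at ω ≈ 0.901 rad/sec.
∠L(j0.901) = −90° − arctan(0.901/81) ≈ -90.64°
PM = 180° + (-90.64°) = 89.36°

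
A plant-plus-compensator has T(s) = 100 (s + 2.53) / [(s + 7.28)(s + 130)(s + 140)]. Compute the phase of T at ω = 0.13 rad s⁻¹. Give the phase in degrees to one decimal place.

∠(j0.13 + 2.53) = arctan(0.13/2.53) = 2.94°
∠(j0.13 + 7.28) = arctan(0.13/7.28) = 1.02°
∠(j0.13 + 130) = arctan(0.13/130) = 0.06°
∠(j0.13 + 140) = arctan(0.13/140) = 0.05°
∠T(j0.13) = 2.94° − (1.02° + 0.06° + 0.05°) = 1.81°

1.8°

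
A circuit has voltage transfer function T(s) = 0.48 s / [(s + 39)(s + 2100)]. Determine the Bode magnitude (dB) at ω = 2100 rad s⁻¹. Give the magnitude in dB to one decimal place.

|j2100| = 2100
|j2100 + 39| = √(2100² + 39²) = 2100
|j2100 + 2100| = √(2100² + 2100²) = 2970
|T(j2100)| = 0.48 × 2100 / (2100 × 2970) = 0.0001616
20 log₁₀(0.0001616) = -75.83 dB

-75.8 dB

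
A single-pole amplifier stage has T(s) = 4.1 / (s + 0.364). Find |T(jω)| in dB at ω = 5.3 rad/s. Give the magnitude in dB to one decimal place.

-2.3 dB

|j5.3 + 0.364| = √(5.3² + 0.364²) = 5.312
|T(j5.3)| = 4.1 / 5.312 = 0.77177
20 log₁₀(0.77177) = -2.25 dB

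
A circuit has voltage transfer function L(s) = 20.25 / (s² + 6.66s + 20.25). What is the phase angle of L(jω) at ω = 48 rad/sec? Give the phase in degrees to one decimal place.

∠[(j48)² + 6.66(j48) + 20.25] = ∠[-2283.8 + j319.68] = 172.03°
∠L(j48) = −172.03° = -172.03°

-172.0 deg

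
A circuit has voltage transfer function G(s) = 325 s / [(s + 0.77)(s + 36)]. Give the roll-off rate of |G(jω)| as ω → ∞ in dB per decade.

-20 dB/decade

With 1 zero and 2 poles, the high-frequency asymptotic slope is 20 × (1 − 2) = -20 dB/decade.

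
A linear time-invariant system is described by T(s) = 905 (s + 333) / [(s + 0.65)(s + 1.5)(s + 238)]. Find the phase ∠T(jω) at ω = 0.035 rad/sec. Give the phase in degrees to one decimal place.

∠(j0.035 + 333) = arctan(0.035/333) = 0.01°
∠(j0.035 + 0.65) = arctan(0.035/0.65) = 3.08°
∠(j0.035 + 1.5) = arctan(0.035/1.5) = 1.34°
∠(j0.035 + 238) = arctan(0.035/238) = 0.01°
∠T(j0.035) = 0.01° − (3.08° + 1.34° + 0.01°) = -4.42°

-4.4°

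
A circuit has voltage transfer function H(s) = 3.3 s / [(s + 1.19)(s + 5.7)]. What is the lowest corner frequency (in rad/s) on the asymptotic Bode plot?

1.19 rad/s

Break frequencies occur at each pole and zero magnitude: 1.19 rad/s, 5.7 rad/s.
The lowest is 1.19 rad/s.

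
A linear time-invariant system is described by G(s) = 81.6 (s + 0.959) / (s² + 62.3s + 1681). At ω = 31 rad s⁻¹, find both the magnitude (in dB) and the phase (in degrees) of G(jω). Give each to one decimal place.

|j31 + 0.959| = √(31² + 0.959²) = 31.01
|(j31)² + 62.3(j31) + 1681| = |720 + j1931.3| = 2061
|G(j31)| = 81.6 × 31.01 / 2061 = 1.2279
20 log₁₀(1.2279) = 1.78 dB
∠(j31 + 0.959) = arctan(31/0.959) = 88.23°
∠[(j31)² + 62.3(j31) + 1681] = ∠[720 + j1931.3] = 69.55°
∠G(j31) = 88.23° − 69.55° = 18.67°

|G| = 1.8 dB, ∠G = 18.7°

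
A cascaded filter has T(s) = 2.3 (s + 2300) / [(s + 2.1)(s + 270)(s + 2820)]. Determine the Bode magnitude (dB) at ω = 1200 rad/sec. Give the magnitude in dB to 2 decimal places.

-117.59 dB

|j1200 + 2300| = √(1200² + 2300²) = 2594
|j1200 + 2.1| = √(1200² + 2.1²) = 1200
|j1200 + 270| = √(1200² + 270²) = 1230
|j1200 + 2820| = √(1200² + 2820²) = 3065
|T(j1200)| = 2.3 × 2594 / (1200 × 1230 × 3065) = 1.319e-06
20 log₁₀(1.319e-06) = -117.595 dB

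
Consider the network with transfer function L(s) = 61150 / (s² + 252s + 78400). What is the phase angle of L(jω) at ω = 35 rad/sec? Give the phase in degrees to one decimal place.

-6.5°

∠[(j35)² + 252(j35) + 78400] = ∠[77175 + j8820] = 6.52°
∠L(j35) = −6.52° = -6.52°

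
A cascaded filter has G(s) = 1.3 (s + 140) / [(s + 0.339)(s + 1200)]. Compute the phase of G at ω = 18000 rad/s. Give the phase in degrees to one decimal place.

∠(j18000 + 140) = arctan(18000/140) = 89.55°
∠(j18000 + 0.339) = arctan(18000/0.339) = 90.00°
∠(j18000 + 1200) = arctan(18000/1200) = 86.19°
∠G(j18000) = 89.55° − (90.00° + 86.19°) = -86.63°

-86.6 deg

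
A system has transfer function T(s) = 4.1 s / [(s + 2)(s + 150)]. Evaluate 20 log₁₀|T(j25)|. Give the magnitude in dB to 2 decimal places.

-31.41 dB

|j25| = 25
|j25 + 2| = √(25² + 2²) = 25.08
|j25 + 150| = √(25² + 150²) = 152.1
|T(j25)| = 4.1 × 25 / (25.08 × 152.1) = 0.026876
20 log₁₀(0.026876) = -31.413 dB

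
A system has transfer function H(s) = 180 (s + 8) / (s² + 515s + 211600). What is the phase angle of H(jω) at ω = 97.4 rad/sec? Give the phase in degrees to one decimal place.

71.4°

∠(j97.4 + 8) = arctan(97.4/8) = 85.30°
∠[(j97.4)² + 515(j97.4) + 211600] = ∠[2.0211e+05 + j50161] = 13.94°
∠H(j97.4) = 85.30° − 13.94° = 71.37°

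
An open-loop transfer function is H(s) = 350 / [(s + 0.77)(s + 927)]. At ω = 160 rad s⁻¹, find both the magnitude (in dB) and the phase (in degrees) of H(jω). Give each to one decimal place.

|j160 + 0.77| = √(160² + 0.77²) = 160
|j160 + 927| = √(160² + 927²) = 940.7
|H(j160)| = 350 / (160 × 940.7) = 0.0023254
20 log₁₀(0.0023254) = -52.67 dB
∠(j160 + 0.77) = arctan(160/0.77) = 89.72°
∠(j160 + 927) = arctan(160/927) = 9.79°
∠H(j160) = − (89.72° + 9.79°) = -99.52°

|H| = -52.7 dB, ∠H = -99.5°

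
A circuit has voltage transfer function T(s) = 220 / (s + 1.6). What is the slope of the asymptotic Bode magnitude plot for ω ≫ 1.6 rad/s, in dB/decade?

With 0 zeros and 1 pole, the high-frequency asymptotic slope is 20 × (0 − 1) = -20 dB/decade.

-20 dB/decade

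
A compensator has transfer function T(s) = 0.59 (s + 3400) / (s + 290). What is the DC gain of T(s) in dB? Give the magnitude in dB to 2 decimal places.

16.80 dB

T(0) = 0.59 × 3400 / 290 = 6.9172
20 log₁₀(6.9172) = 16.799 dB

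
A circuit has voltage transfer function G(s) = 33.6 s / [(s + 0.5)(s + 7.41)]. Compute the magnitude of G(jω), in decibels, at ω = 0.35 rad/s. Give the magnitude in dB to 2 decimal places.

8.29 dB

|j0.35| = 0.35
|j0.35 + 0.5| = √(0.35² + 0.5²) = 0.6103
|j0.35 + 7.41| = √(0.35² + 7.41²) = 7.418
|G(j0.35)| = 33.6 × 0.35 / (0.6103 × 7.418) = 2.5974
20 log₁₀(2.5974) = 8.291 dB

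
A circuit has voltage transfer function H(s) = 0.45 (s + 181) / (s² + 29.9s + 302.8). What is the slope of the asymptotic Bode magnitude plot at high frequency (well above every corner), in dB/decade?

-20 dB/decade

With 1 zero and 2 poles, the high-frequency asymptotic slope is 20 × (1 − 2) = -20 dB/decade.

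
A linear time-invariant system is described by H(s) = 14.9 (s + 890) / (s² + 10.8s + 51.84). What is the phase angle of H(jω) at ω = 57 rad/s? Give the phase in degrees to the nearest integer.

-165 deg

∠(j57 + 890) = arctan(57/890) = 3.66°
∠[(j57)² + 10.8(j57) + 51.84] = ∠[-3197.2 + j615.6] = 169.10°
∠H(j57) = 3.66° − 169.10° = -165.44°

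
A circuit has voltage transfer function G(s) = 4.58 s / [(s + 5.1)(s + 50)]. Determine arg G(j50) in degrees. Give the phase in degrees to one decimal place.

∠(j50) = 90.00°
∠(j50 + 5.1) = arctan(50/5.1) = 84.18°
∠(j50 + 50) = arctan(50/50) = 45.00°
∠G(j50) = 90.00° − (84.18° + 45.00°) = -39.18°

-39.2 deg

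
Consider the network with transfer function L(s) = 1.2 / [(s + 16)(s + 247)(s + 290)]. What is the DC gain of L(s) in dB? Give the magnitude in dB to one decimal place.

L(0) = 1.2 / (16 × 247 × 290) = 1.047e-06
20 log₁₀(1.047e-06) = -119.60 dB

-119.6 dB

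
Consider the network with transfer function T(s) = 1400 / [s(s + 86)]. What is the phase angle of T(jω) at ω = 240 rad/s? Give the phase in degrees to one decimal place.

∠(j240 + 86) = arctan(240/86) = 70.29°
∠(j240) = 90.00°
∠T(j240) = − (70.29° + 90.00°) = -160.29°

-160.3°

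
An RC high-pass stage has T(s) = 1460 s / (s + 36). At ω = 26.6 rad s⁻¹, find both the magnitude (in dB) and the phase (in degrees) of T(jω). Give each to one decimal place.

|T| = 58.8 dB, ∠T = 53.5°

|j26.6| = 26.6
|j26.6 + 36| = √(26.6² + 36²) = 44.76
|T(j26.6)| = 1460 × 26.6 / 44.76 = 867.63
20 log₁₀(867.63) = 58.77 dB
∠(j26.6) = 90.00°
∠(j26.6 + 36) = arctan(26.6/36) = 36.46°
∠T(j26.6) = 90.00° − 36.46° = 53.54°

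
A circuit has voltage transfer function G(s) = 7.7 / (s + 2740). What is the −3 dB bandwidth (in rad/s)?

2740 rad/s

For a single-pole low-pass, the −3 dB point is at the pole: ω = 2740 rad/s.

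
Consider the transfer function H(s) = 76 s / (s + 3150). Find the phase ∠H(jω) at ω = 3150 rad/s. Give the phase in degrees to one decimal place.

∠(j3150) = 90.00°
∠(j3150 + 3150) = arctan(3150/3150) = 45.00°
∠H(j3150) = 90.00° − 45.00° = 45.00°

45.0°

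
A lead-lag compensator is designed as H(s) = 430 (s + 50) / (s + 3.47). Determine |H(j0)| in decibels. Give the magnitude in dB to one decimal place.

H(0) = 430 × 50 / 3.47 = 6196
20 log₁₀(6196) = 75.84 dB

75.8 dB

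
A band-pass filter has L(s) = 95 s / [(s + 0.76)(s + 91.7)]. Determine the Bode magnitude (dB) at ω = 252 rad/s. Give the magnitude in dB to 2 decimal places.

-9.01 dB

|j252| = 252
|j252 + 0.76| = √(252² + 0.76²) = 252
|j252 + 91.7| = √(252² + 91.7²) = 268.2
|L(j252)| = 95 × 252 / (252 × 268.2) = 0.35426
20 log₁₀(0.35426) = -9.014 dB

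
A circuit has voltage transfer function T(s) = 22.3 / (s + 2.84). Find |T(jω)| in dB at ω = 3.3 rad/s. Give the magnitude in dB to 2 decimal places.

|j3.3 + 2.84| = √(3.3² + 2.84²) = 4.354
|T(j3.3)| = 22.3 / 4.354 = 5.122
20 log₁₀(5.122) = 14.189 dB

14.19 dB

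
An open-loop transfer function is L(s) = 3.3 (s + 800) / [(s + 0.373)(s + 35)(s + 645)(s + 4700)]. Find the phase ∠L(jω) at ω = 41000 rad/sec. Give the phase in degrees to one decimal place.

-263.6°

∠(j41000 + 800) = arctan(41000/800) = 88.88°
∠(j41000 + 0.373) = arctan(41000/0.373) = 90.00°
∠(j41000 + 35) = arctan(41000/35) = 89.95°
∠(j41000 + 645) = arctan(41000/645) = 89.10°
∠(j41000 + 4700) = arctan(41000/4700) = 83.46°
∠L(j41000) = 88.88° − (90.00° + 89.95° + 89.10° + 83.46°) = -263.63°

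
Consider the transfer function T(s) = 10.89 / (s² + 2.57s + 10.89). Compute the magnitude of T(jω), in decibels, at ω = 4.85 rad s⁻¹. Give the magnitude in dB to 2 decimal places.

|(j4.85)² + 2.57(j4.85) + 10.89| = |-12.632 + j12.464| = 17.75
|T(j4.85)| = 10.89 / 17.75 = 0.61364
20 log₁₀(0.61364) = -4.242 dB

-4.24 dB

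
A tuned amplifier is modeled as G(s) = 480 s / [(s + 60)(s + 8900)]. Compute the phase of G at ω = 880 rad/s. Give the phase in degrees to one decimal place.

∠(j880) = 90.00°
∠(j880 + 60) = arctan(880/60) = 86.10°
∠(j880 + 8900) = arctan(880/8900) = 5.65°
∠G(j880) = 90.00° − (86.10° + 5.65°) = -1.75°

-1.7°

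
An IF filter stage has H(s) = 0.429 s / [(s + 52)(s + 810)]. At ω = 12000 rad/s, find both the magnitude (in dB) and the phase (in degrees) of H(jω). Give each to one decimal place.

|j12000| = 1.2e+04
|j12000 + 52| = √(12000² + 52²) = 1.2e+04
|j12000 + 810| = √(12000² + 810²) = 1.203e+04
|H(j12000)| = 0.429 × 1.2e+04 / (1.2e+04 × 1.203e+04) = 3.5668e-05
20 log₁₀(3.5668e-05) = -88.95 dB
∠(j12000) = 90.00°
∠(j12000 + 52) = arctan(12000/52) = 89.75°
∠(j12000 + 810) = arctan(12000/810) = 86.14°
∠H(j12000) = 90.00° − (89.75° + 86.14°) = -85.89°

|H| = -89.0 dB, ∠H = -85.9 deg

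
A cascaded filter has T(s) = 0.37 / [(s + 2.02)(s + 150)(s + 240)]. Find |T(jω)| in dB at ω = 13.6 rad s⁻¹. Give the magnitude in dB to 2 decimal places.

|j13.6 + 2.02| = √(13.6² + 2.02²) = 13.75
|j13.6 + 150| = √(13.6² + 150²) = 150.6
|j13.6 + 240| = √(13.6² + 240²) = 240.4
|T(j13.6)| = 0.37 / (13.75 × 150.6 × 240.4) = 7.4327e-07
20 log₁₀(7.4327e-07) = -122.577 dB

-122.58 dB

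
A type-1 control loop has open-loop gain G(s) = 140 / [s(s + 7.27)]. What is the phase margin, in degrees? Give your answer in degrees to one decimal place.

34.0°

Gain crossover: |G(jω)| = 1 at ω ≈ 10.8 rad/sec.
∠G(j10.8) = −90° − arctan(10.8/7.27) ≈ -145.99°
PM = 180° + (-145.99°) = 34.01°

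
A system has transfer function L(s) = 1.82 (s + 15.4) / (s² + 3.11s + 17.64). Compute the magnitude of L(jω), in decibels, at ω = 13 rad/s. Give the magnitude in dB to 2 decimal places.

|j13 + 15.4| = √(13² + 15.4²) = 20.15
|(j13)² + 3.11(j13) + 17.64| = |-151.36 + j40.43| = 156.7
|L(j13)| = 1.82 × 20.15 / 156.7 = 0.23412
20 log₁₀(0.23412) = -12.611 dB

-12.61 dB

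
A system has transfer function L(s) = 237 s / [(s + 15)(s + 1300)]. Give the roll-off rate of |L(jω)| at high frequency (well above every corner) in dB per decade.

With 1 zero and 2 poles, the high-frequency asymptotic slope is 20 × (1 − 2) = -20 dB/decade.

-20 dB/decade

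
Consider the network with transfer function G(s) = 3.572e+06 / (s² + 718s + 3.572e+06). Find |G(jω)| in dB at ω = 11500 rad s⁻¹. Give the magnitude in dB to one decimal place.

-31.1 dB

|(j11500)² + 718(j11500) + 3.572e+06| = |-1.2868e+08 + j8.257e+06| = 1.289e+08
|G(j11500)| = 3.572e+06 / 1.289e+08 = 0.027702
20 log₁₀(0.027702) = -31.15 dB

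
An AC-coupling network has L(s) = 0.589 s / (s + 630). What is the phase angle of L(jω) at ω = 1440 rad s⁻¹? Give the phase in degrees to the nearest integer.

∠(j1440) = 90.00°
∠(j1440 + 630) = arctan(1440/630) = 66.37°
∠L(j1440) = 90.00° − 66.37° = 23.63°

24 deg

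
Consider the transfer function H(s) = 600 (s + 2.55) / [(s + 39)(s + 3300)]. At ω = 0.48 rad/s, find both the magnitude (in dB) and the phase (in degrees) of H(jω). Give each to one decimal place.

|H| = -38.3 dB, ∠H = 9.9°

|j0.48 + 2.55| = √(0.48² + 2.55²) = 2.595
|j0.48 + 39| = √(0.48² + 39²) = 39
|j0.48 + 3300| = √(0.48² + 3300²) = 3300
|H(j0.48)| = 600 × 2.595 / (39 × 3300) = 0.012096
20 log₁₀(0.012096) = -38.35 dB
∠(j0.48 + 2.55) = arctan(0.48/2.55) = 10.66°
∠(j0.48 + 39) = arctan(0.48/39) = 0.71°
∠(j0.48 + 3300) = arctan(0.48/3300) = 0.01°
∠H(j0.48) = 10.66° − (0.71° + 0.01°) = 9.95°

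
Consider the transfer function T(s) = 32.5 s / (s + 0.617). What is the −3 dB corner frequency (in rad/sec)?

For a single-pole high-pass, the −3 dB point is at the pole: ω = 0.617 rad/sec.

0.617 rad/sec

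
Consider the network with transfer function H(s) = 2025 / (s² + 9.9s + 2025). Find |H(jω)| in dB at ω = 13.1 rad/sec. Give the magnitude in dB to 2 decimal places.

0.75 dB

|(j13.1)² + 9.9(j13.1) + 2025| = |1853.4 + j129.69| = 1858
|H(j13.1)| = 2025 / 1858 = 1.0899
20 log₁₀(1.0899) = 0.748 dB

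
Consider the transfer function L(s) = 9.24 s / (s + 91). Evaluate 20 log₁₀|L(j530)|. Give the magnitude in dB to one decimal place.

19.2 dB

|j530| = 530
|j530 + 91| = √(530² + 91²) = 537.8
|L(j530)| = 9.24 × 530 / 537.8 = 9.1067
20 log₁₀(9.1067) = 19.19 dB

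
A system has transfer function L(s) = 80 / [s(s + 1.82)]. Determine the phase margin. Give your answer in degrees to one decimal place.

11.6°

Gain crossover: |L(jω)| = 1 at ω ≈ 8.85 rad/sec.
∠L(j8.85) = −90° − arctan(8.85/1.82) ≈ -168.38°
PM = 180° + (-168.38°) = 11.62°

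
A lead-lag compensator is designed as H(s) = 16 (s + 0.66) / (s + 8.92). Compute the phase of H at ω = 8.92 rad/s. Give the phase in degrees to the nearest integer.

41°

∠(j8.92 + 0.66) = arctan(8.92/0.66) = 85.77°
∠(j8.92 + 8.92) = arctan(8.92/8.92) = 45.00°
∠H(j8.92) = 85.77° − 45.00° = 40.77°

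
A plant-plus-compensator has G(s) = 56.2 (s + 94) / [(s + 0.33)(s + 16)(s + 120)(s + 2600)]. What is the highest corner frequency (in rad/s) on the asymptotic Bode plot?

2600 rad/s

Break frequencies occur at each pole and zero magnitude: 0.33 rad/s, 16 rad/s, 94 rad/s, 120 rad/s, 2600 rad/s.
The highest is 2600 rad/s.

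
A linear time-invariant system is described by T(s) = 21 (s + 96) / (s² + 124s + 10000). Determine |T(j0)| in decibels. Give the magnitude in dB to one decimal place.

-13.9 dB

T(0) = 21 × 96 / 10000 = 0.2016
20 log₁₀(0.2016) = -13.91 dB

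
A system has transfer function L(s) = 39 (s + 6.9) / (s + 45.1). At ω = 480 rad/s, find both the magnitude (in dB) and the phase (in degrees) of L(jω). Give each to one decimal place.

|L| = 31.8 dB, ∠L = 4.5 deg

|j480 + 6.9| = √(480² + 6.9²) = 480
|j480 + 45.1| = √(480² + 45.1²) = 482.1
|L(j480)| = 39 × 480 / 482.1 = 38.833
20 log₁₀(38.833) = 31.78 dB
∠(j480 + 6.9) = arctan(480/6.9) = 89.18°
∠(j480 + 45.1) = arctan(480/45.1) = 84.63°
∠L(j480) = 89.18° − 84.63° = 4.54°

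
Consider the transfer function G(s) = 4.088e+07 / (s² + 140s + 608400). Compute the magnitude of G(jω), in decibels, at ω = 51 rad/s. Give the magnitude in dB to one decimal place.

|(j51)² + 140(j51) + 608400| = |6.058e+05 + j7140| = 6.058e+05
|G(j51)| = 4.088e+07 / 6.058e+05 = 67.476
20 log₁₀(67.476) = 36.58 dB

36.6 dB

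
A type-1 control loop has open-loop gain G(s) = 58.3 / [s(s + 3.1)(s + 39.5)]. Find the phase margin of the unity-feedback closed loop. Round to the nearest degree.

81°

Gain crossover: |G(jω)| = 1 at ω ≈ 0.471 rad/s.
∠G(j0.471) = −90° − arctan(0.471/3.1) − arctan(0.471/39.5) ≈ -99.32°
PM = 180° + (-99.32°) = 80.68°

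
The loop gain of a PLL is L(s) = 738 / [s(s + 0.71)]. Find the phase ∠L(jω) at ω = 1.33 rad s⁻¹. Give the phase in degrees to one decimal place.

∠(j1.33 + 0.71) = arctan(1.33/0.71) = 61.91°
∠(j1.33) = 90.00°
∠L(j1.33) = − (61.91° + 90.00°) = -151.91°

-151.9 deg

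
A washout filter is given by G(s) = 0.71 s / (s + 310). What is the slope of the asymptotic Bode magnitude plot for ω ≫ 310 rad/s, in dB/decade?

With 1 zero and 1 pole, the high-frequency asymptotic slope is 20 × (1 − 1) = 0 dB/decade.

0 dB/decade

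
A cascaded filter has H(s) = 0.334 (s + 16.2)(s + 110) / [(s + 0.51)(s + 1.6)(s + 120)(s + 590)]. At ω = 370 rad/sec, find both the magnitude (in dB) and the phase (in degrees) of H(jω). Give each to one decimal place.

|j370 + 16.2| = √(370² + 16.2²) = 370.4
|j370 + 110| = √(370² + 110²) = 386
|j370 + 0.51| = √(370² + 0.51²) = 370
|j370 + 1.6| = √(370² + 1.6²) = 370
|j370 + 120| = √(370² + 120²) = 389
|j370 + 590| = √(370² + 590²) = 696.4
|H(j370)| = 0.334 × 370.4 × 386 / (370 × 370 × 389 × 696.4) = 1.2875e-06
20 log₁₀(1.2875e-06) = -117.80 dB
∠(j370 + 16.2) = arctan(370/16.2) = 87.49°
∠(j370 + 110) = arctan(370/110) = 73.44°
∠(j370 + 0.51) = arctan(370/0.51) = 89.92°
∠(j370 + 1.6) = arctan(370/1.6) = 89.75°
∠(j370 + 120) = arctan(370/120) = 72.03°
∠(j370 + 590) = arctan(370/590) = 32.09°
∠H(j370) = 87.49° + 73.44° − (89.92° + 89.75° + 72.03° + 32.09°) = -122.86°

|H| = -117.8 dB, ∠H = -122.9°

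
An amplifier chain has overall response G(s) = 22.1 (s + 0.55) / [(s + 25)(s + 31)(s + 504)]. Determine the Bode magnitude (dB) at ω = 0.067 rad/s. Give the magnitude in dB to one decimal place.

-90.1 dB

|j0.067 + 0.55| = √(0.067² + 0.55²) = 0.5541
|j0.067 + 25| = √(0.067² + 25²) = 25
|j0.067 + 31| = √(0.067² + 31²) = 31
|j0.067 + 504| = √(0.067² + 504²) = 504
|G(j0.067)| = 22.1 × 0.5541 / (25 × 31 × 504) = 3.1349e-05
20 log₁₀(3.1349e-05) = -90.08 dB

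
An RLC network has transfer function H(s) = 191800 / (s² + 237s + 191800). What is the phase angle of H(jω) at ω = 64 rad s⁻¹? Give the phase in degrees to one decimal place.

∠[(j64)² + 237(j64) + 191800] = ∠[1.877e+05 + j15168] = 4.62°
∠H(j64) = −4.62° = -4.62°

-4.6°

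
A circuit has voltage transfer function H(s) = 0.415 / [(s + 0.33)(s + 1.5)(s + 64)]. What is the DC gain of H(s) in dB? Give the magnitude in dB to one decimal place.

H(0) = 0.415 / (0.33 × 1.5 × 64) = 0.0131
20 log₁₀(0.0131) = -37.65 dB

-37.7 dB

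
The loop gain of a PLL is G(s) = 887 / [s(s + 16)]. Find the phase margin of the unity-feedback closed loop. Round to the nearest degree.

Gain crossover: |G(jω)| = 1 at ω ≈ 27.7 rad/s.
∠G(j27.7) = −90° − arctan(27.7/16) ≈ -150.00°
PM = 180° + (-150.00°) = 30.00°

30°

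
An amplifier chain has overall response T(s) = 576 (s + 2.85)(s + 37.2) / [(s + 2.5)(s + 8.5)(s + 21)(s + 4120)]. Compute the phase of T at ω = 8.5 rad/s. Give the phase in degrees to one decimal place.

-56.4°

∠(j8.5 + 2.85) = arctan(8.5/2.85) = 71.46°
∠(j8.5 + 37.2) = arctan(8.5/37.2) = 12.87°
∠(j8.5 + 2.5) = arctan(8.5/2.5) = 73.61°
∠(j8.5 + 8.5) = arctan(8.5/8.5) = 45.00°
∠(j8.5 + 21) = arctan(8.5/21) = 22.04°
∠(j8.5 + 4120) = arctan(8.5/4120) = 0.12°
∠T(j8.5) = 71.46° + 12.87° − (73.61° + 45.00° + 22.04° + 0.12°) = -56.43°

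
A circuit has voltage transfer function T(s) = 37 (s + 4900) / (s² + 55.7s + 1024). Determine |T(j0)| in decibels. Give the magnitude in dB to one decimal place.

T(0) = 37 × 4900 / 1024 = 177.05
20 log₁₀(177.05) = 44.96 dB

45.0 dB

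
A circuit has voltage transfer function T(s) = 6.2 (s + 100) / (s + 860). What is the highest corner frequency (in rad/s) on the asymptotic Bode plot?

Break frequencies occur at each pole and zero magnitude: 100 rad/s, 860 rad/s.
The highest is 860 rad/s.

860 rad/s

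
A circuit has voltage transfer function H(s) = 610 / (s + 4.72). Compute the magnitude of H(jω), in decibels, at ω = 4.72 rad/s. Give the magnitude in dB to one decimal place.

39.2 dB

|j4.72 + 4.72| = √(4.72² + 4.72²) = 6.675
|H(j4.72)| = 610 / 6.675 = 91.385
20 log₁₀(91.385) = 39.22 dB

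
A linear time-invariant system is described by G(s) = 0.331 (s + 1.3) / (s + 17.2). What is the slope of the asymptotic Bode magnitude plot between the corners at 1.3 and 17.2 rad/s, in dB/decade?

20 dB/decade

In this band the factors already past their corner are: zero at 1.3; net slope = 20 dB/decade.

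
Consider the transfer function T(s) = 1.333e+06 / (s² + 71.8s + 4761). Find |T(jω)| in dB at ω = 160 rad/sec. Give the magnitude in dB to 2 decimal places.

|(j160)² + 71.8(j160) + 4761| = |-20839 + j11488| = 2.38e+04
|T(j160)| = 1.333e+06 / 2.38e+04 = 56.018
20 log₁₀(56.018) = 34.967 dB

34.97 dB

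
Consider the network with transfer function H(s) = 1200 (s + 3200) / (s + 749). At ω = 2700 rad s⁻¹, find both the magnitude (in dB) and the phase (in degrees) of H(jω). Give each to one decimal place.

|H| = 65.1 dB, ∠H = -34.3°

|j2700 + 3200| = √(2700² + 3200²) = 4187
|j2700 + 749| = √(2700² + 749²) = 2802
|H(j2700)| = 1200 × 4187 / 2802 = 1793.1
20 log₁₀(1793.1) = 65.07 dB
∠(j2700 + 3200) = arctan(2700/3200) = 40.16°
∠(j2700 + 749) = arctan(2700/749) = 74.50°
∠H(j2700) = 40.16° − 74.50° = -34.34°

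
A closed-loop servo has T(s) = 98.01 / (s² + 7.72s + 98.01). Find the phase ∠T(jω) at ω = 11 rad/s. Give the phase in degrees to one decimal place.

∠[(j11)² + 7.72(j11) + 98.01] = ∠[-22.99 + j84.92] = 105.15°
∠T(j11) = −105.15° = -105.15°

-105.1°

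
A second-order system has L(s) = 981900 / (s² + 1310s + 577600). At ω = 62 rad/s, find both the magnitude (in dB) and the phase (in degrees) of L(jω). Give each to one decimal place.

|(j62)² + 1310(j62) + 577600| = |5.7376e+05 + j81220| = 5.795e+05
|L(j62)| = 981900 / 5.795e+05 = 1.6945
20 log₁₀(1.6945) = 4.58 dB
∠[(j62)² + 1310(j62) + 577600] = ∠[5.7376e+05 + j81220] = 8.06°
∠L(j62) = −8.06° = -8.06°

|L| = 4.6 dB, ∠L = -8.1°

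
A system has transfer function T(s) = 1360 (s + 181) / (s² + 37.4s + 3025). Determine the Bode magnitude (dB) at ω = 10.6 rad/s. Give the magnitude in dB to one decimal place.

|j10.6 + 181| = √(10.6² + 181²) = 181.3
|(j10.6)² + 37.4(j10.6) + 3025| = |2912.6 + j396.44| = 2939
|T(j10.6)| = 1360 × 181.3 / 2939 = 83.886
20 log₁₀(83.886) = 38.47 dB

38.5 dB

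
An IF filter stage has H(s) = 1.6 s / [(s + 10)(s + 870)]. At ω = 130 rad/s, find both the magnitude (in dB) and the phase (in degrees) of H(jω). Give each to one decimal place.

|H| = -54.8 dB, ∠H = -4.1°

|j130| = 130
|j130 + 10| = √(130² + 10²) = 130.4
|j130 + 870| = √(130² + 870²) = 879.7
|H(j130)| = 1.6 × 130 / (130.4 × 879.7) = 0.0018135
20 log₁₀(0.0018135) = -54.83 dB
∠(j130) = 90.00°
∠(j130 + 10) = arctan(130/10) = 85.60°
∠(j130 + 870) = arctan(130/870) = 8.50°
∠H(j130) = 90.00° − (85.60° + 8.50°) = -4.10°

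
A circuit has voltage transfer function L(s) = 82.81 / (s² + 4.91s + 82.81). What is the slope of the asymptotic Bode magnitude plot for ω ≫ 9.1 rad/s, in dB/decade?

With 0 zeros and 2 poles, the high-frequency asymptotic slope is 20 × (0 − 2) = -40 dB/decade.

-40 dB/decade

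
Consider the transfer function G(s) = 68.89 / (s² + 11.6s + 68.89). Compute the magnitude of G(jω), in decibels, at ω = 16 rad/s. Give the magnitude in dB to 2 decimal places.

-11.65 dB

|(j16)² + 11.6(j16) + 68.89| = |-187.11 + j185.6| = 263.5
|G(j16)| = 68.89 / 263.5 = 0.26139
20 log₁₀(0.26139) = -11.654 dB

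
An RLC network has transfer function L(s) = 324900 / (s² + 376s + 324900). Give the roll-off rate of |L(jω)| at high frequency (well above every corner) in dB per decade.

With 0 zeros and 2 poles, the high-frequency asymptotic slope is 20 × (0 − 2) = -40 dB/decade.

-40 dB/decade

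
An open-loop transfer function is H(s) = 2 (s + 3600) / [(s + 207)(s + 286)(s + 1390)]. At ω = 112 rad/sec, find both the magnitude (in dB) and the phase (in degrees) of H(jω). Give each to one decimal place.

|j112 + 3600| = √(112² + 3600²) = 3602
|j112 + 207| = √(112² + 207²) = 235.4
|j112 + 286| = √(112² + 286²) = 307.1
|j112 + 1390| = √(112² + 1390²) = 1395
|H(j112)| = 2 × 3602 / (235.4 × 307.1 × 1395) = 7.1457e-05
20 log₁₀(7.1457e-05) = -82.92 dB
∠(j112 + 3600) = arctan(112/3600) = 1.78°
∠(j112 + 207) = arctan(112/207) = 28.42°
∠(j112 + 286) = arctan(112/286) = 21.39°
∠(j112 + 1390) = arctan(112/1390) = 4.61°
∠H(j112) = 1.78° − (28.42° + 21.39° + 4.61°) = -52.63°

|H| = -82.9 dB, ∠H = -52.6 deg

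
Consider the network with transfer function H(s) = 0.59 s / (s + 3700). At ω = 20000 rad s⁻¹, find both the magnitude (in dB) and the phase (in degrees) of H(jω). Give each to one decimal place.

|H| = -4.7 dB, ∠H = 10.5°

|j20000| = 2e+04
|j20000 + 3700| = √(20000² + 3700²) = 2.034e+04
|H(j20000)| = 0.59 × 2e+04 / 2.034e+04 = 0.58016
20 log₁₀(0.58016) = -4.73 dB
∠(j20000) = 90.00°
∠(j20000 + 3700) = arctan(20000/3700) = 79.52°
∠H(j20000) = 90.00° − 79.52° = 10.48°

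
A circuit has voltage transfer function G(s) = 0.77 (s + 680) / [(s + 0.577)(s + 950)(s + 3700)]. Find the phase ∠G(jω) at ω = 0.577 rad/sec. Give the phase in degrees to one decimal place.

∠(j0.577 + 680) = arctan(0.577/680) = 0.05°
∠(j0.577 + 0.577) = arctan(0.577/0.577) = 45.00°
∠(j0.577 + 950) = arctan(0.577/950) = 0.03°
∠(j0.577 + 3700) = arctan(0.577/3700) = 0.01°
∠G(j0.577) = 0.05° − (45.00° + 0.03° + 0.01°) = -45.00°

-45.0 deg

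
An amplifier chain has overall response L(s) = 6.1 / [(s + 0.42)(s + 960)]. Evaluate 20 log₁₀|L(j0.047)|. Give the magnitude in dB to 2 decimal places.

-36.46 dB

|j0.047 + 0.42| = √(0.047² + 0.42²) = 0.4226
|j0.047 + 960| = √(0.047² + 960²) = 960
|L(j0.047)| = 6.1 / (0.4226 × 960) = 0.015035
20 log₁₀(0.015035) = -36.458 dB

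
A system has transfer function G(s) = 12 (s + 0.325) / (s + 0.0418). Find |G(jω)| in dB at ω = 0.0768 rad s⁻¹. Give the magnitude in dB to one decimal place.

|j0.0768 + 0.325| = √(0.0768² + 0.325²) = 0.334
|j0.0768 + 0.0418| = √(0.0768² + 0.0418²) = 0.08744
|G(j0.0768)| = 12 × 0.334 / 0.08744 = 45.831
20 log₁₀(45.831) = 33.22 dB

33.2 dB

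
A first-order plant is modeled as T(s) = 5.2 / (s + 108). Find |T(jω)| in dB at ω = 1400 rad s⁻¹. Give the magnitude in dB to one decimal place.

|j1400 + 108| = √(1400² + 108²) = 1404
|T(j1400)| = 5.2 / 1404 = 0.0037033
20 log₁₀(0.0037033) = -48.63 dB

-48.6 dB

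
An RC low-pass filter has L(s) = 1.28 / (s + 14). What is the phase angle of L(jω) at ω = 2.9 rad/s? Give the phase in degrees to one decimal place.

-11.7°

∠(j2.9 + 14) = arctan(2.9/14) = 11.70°
∠L(j2.9) = −11.70° = -11.70°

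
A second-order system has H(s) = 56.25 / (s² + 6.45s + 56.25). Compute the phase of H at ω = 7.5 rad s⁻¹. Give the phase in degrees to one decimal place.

-90.0°

∠[(j7.5)² + 6.45(j7.5) + 56.25] = ∠[0 + j48.375] = 90.00°
∠H(j7.5) = −90.00° = -90.00°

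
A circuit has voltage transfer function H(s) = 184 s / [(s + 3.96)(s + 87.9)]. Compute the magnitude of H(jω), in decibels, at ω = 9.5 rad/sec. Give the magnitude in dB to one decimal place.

|j9.5| = 9.5
|j9.5 + 3.96| = √(9.5² + 3.96²) = 10.29
|j9.5 + 87.9| = √(9.5² + 87.9²) = 88.41
|H(j9.5)| = 184 × 9.5 / (10.29 × 88.41) = 1.921
20 log₁₀(1.921) = 5.67 dB

5.7 dB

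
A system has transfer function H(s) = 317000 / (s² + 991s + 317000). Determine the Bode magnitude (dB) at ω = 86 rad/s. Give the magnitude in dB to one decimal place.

|(j86)² + 991(j86) + 317000| = |3.096e+05 + j85226| = 3.211e+05
|H(j86)| = 317000 / 3.211e+05 = 0.98717
20 log₁₀(0.98717) = -0.11 dB

-0.1 dB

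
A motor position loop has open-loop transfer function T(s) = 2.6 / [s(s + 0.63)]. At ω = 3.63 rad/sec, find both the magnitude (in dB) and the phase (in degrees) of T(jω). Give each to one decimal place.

|T| = -14.2 dB, ∠T = -170.2°

|j3.63 + 0.63| = √(3.63² + 0.63²) = 3.684
|j3.63| = 3.63
|T(j3.63)| = 2.6 / (3.684 × 3.63) = 0.19441
20 log₁₀(0.19441) = -14.23 dB
∠(j3.63 + 0.63) = arctan(3.63/0.63) = 80.15°
∠(j3.63) = 90.00°
∠T(j3.63) = − (80.15° + 90.00°) = -170.15°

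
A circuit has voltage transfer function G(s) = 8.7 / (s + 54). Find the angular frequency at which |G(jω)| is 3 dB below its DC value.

For a single-pole low-pass, the −3 dB point is at the pole: ω = 54 rad/sec.

54 rad/sec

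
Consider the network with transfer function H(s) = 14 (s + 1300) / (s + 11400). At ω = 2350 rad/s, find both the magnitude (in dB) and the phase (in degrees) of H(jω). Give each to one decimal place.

|H| = 10.2 dB, ∠H = 49.4 deg

|j2350 + 1300| = √(2350² + 1300²) = 2686
|j2350 + 11400| = √(2350² + 11400²) = 1.164e+04
|H(j2350)| = 14 × 2686 / 1.164e+04 = 3.2302
20 log₁₀(3.2302) = 10.18 dB
∠(j2350 + 1300) = arctan(2350/1300) = 61.05°
∠(j2350 + 11400) = arctan(2350/11400) = 11.65°
∠H(j2350) = 61.05° − 11.65° = 49.40°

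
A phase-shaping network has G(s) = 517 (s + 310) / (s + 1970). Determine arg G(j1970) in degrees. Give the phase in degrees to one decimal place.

∠(j1970 + 310) = arctan(1970/310) = 81.06°
∠(j1970 + 1970) = arctan(1970/1970) = 45.00°
∠G(j1970) = 81.06° − 45.00° = 36.06°

36.1 deg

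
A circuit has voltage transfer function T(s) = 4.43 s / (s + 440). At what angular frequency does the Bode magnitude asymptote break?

The single real pole at s = −440 gives a corner at ω = 440 rad/sec.

440 rad/sec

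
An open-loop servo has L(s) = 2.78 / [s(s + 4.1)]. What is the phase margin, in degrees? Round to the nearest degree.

Gain crossover: |L(jω)| = 1 at ω ≈ 0.669 rad s⁻¹.
∠L(j0.669) = −90° − arctan(0.669/4.1) ≈ -99.27°
PM = 180° + (-99.27°) = 80.73°

81 deg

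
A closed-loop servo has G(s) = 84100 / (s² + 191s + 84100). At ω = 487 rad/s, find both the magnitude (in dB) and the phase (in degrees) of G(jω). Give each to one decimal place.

|G| = -6.6 dB, ∠G = -148.7°

|(j487)² + 191(j487) + 84100| = |-1.5307e+05 + j93017| = 1.791e+05
|G(j487)| = 84100 / 1.791e+05 = 0.46953
20 log₁₀(0.46953) = -6.57 dB
∠[(j487)² + 191(j487) + 84100] = ∠[-1.5307e+05 + j93017] = 148.71°
∠G(j487) = −148.71° = -148.71°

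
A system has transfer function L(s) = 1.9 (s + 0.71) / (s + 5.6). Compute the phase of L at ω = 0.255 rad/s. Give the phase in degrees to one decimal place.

17.1°

∠(j0.255 + 0.71) = arctan(0.255/0.71) = 19.76°
∠(j0.255 + 5.6) = arctan(0.255/5.6) = 2.61°
∠L(j0.255) = 19.76° − 2.61° = 17.15°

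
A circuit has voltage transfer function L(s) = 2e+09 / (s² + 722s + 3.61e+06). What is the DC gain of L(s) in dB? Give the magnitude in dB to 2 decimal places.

L(0) = 2e+09 / 3.61e+06 = 554.02
20 log₁₀(554.02) = 54.870 dB

54.87 dB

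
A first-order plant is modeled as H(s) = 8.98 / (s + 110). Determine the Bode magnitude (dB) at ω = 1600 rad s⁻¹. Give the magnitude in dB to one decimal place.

|j1600 + 110| = √(1600² + 110²) = 1604
|H(j1600)| = 8.98 / 1604 = 0.0055993
20 log₁₀(0.0055993) = -45.04 dB

-45.0 dB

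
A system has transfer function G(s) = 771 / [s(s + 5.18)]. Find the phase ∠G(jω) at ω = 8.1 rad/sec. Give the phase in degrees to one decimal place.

∠(j8.1 + 5.18) = arctan(8.1/5.18) = 57.40°
∠(j8.1) = 90.00°
∠G(j8.1) = − (57.40° + 90.00°) = -147.40°

-147.4°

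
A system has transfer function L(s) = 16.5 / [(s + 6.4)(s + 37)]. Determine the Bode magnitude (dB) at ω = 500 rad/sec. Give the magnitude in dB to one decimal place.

|j500 + 6.4| = √(500² + 6.4²) = 500
|j500 + 37| = √(500² + 37²) = 501.4
|L(j500)| = 16.5 / (500 × 501.4) = 6.5815e-05
20 log₁₀(6.5815e-05) = -83.63 dB

-83.6 dB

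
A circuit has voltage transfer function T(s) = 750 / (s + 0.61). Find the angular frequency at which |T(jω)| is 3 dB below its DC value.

0.61 rad/s

For a single-pole low-pass, the −3 dB point is at the pole: ω = 0.61 rad/s.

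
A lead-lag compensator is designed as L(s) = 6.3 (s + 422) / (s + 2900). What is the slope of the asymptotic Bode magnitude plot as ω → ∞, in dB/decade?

0 dB/decade

With 1 zero and 1 pole, the high-frequency asymptotic slope is 20 × (1 − 1) = 0 dB/decade.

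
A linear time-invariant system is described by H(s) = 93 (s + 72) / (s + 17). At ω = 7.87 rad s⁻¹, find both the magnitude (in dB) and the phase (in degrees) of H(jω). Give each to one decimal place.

|H| = 51.1 dB, ∠H = -18.6°

|j7.87 + 72| = √(7.87² + 72²) = 72.43
|j7.87 + 17| = √(7.87² + 17²) = 18.73
|H(j7.87)| = 93 × 72.43 / 18.73 = 359.57
20 log₁₀(359.57) = 51.12 dB
∠(j7.87 + 72) = arctan(7.87/72) = 6.24°
∠(j7.87 + 17) = arctan(7.87/17) = 24.84°
∠H(j7.87) = 6.24° − 24.84° = -18.60°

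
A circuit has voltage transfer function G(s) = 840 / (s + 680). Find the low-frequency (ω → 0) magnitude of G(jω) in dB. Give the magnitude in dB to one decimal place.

1.8 dB

G(0) = 840 / 680 = 1.2353
20 log₁₀(1.2353) = 1.84 dB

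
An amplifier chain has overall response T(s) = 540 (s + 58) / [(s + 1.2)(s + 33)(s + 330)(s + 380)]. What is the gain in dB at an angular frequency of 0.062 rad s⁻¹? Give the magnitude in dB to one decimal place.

|j0.062 + 58| = √(0.062² + 58²) = 58
|j0.062 + 1.2| = √(0.062² + 1.2²) = 1.202
|j0.062 + 33| = √(0.062² + 33²) = 33
|j0.062 + 330| = √(0.062² + 330²) = 330
|j0.062 + 380| = √(0.062² + 380²) = 380
|T(j0.062)| = 540 × 58 / (1.202 × 33 × 330 × 380) = 0.0062987
20 log₁₀(0.0062987) = -44.02 dB

-44.0 dB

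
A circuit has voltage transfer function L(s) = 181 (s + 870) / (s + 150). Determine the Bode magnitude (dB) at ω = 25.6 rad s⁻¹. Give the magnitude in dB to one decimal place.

|j25.6 + 870| = √(25.6² + 870²) = 870.4
|j25.6 + 150| = √(25.6² + 150²) = 152.2
|L(j25.6)| = 181 × 870.4 / 152.2 = 1035.3
20 log₁₀(1035.3) = 60.30 dB

60.3 dB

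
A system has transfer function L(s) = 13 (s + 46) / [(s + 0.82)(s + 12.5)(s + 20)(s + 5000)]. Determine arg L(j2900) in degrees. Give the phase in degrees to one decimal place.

-210.4°

∠(j2900 + 46) = arctan(2900/46) = 89.09°
∠(j2900 + 0.82) = arctan(2900/0.82) = 89.98°
∠(j2900 + 12.5) = arctan(2900/12.5) = 89.75°
∠(j2900 + 20) = arctan(2900/20) = 89.60°
∠(j2900 + 5000) = arctan(2900/5000) = 30.11°
∠L(j2900) = 89.09° − (89.98° + 89.75° + 89.60° + 30.11°) = -210.36°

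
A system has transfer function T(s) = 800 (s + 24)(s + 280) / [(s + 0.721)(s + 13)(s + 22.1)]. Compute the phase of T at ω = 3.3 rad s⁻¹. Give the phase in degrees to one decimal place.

∠(j3.3 + 24) = arctan(3.3/24) = 7.83°
∠(j3.3 + 280) = arctan(3.3/280) = 0.68°
∠(j3.3 + 0.721) = arctan(3.3/0.721) = 77.68°
∠(j3.3 + 13) = arctan(3.3/13) = 14.24°
∠(j3.3 + 22.1) = arctan(3.3/22.1) = 8.49°
∠T(j3.3) = 7.83° + 0.68° − (77.68° + 14.24° + 8.49°) = -91.91°

-91.9°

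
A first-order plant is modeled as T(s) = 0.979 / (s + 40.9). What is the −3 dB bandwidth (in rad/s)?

For a single-pole low-pass, the −3 dB point is at the pole: ω = 40.9 rad/s.

40.9 rad/s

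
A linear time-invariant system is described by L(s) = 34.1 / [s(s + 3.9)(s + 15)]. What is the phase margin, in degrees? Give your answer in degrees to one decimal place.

79.4°

Gain crossover: |L(jω)| = 1 at ω ≈ 0.576 rad/s.
∠L(j0.576) = −90° − arctan(0.576/3.9) − arctan(0.576/15) ≈ -100.60°
PM = 180° + (-100.60°) = 79.40°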